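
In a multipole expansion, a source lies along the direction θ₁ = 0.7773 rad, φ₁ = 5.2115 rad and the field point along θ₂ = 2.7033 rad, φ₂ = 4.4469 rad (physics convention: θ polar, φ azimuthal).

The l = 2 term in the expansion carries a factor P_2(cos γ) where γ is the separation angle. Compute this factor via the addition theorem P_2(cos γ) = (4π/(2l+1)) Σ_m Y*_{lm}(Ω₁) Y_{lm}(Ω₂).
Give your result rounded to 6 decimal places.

Expand P_2 via completeness: Σ_{m} conj(Y_{2,m}) at Ω₁ times Y_{2,m} at Ω₂ —
  term(m=-2) = (0.000550, 0.013208)   from Y*(Ω₁)=(-0.102946, -0.159704), Y(Ω₂)=(-0.059993, -0.035230)
  term(m=-1) = (-0.082745, -0.079373)   from Y*(Ω₁)=(0.184864, -0.339108), Y(Ω₂)=(0.077894, -0.286473)
  term(m=+0) = (0.076125, 0.000000)   from Y*(Ω₁)=(0.165358, -0.000000), Y(Ω₂)=(0.460367, 0.000000)
  term(m=+1) = (-0.082745, 0.079373)   from Y*(Ω₁)=(-0.184864, -0.339108), Y(Ω₂)=(-0.077894, -0.286473)
  term(m=+2) = (0.000550, -0.013208)   from Y*(Ω₁)=(-0.102946, 0.159704), Y(Ω₂)=(-0.059993, 0.035230)
Σ over m = (-0.088266, -0.000000); ×(4π/5) → (-0.221837, -0.000000). Real part: -0.221837

-0.221837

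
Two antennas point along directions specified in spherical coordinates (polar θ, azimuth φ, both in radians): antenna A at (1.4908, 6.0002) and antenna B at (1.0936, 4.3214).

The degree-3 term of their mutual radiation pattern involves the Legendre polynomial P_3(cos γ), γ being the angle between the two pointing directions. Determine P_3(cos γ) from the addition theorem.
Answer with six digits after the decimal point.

0.087608

Summing Y*_{l m}(θ₁,φ₁)·Y_{l m}(θ₂,φ₂) over m ∈ [−3, 3]; prefactor 4π/(2·3+1) = 1.795196:
  m=-3: Y*=0.27305 - 0.31017j  Y=0.26960 - 0.11329j  product 0.03847 - 0.11456j
  m=-2: Y*=0.06849 - 0.04351j  Y=-0.26279 - 0.26100j  product -0.02936 - 0.00644j
  m=-1: Y*=-0.29946 + 0.08708j  Y=-0.00599 + 0.01453j  product 0.00053 - 0.00487j
  m=+0: Y*=-0.08851 + 0.00000j  Y=-0.33341 + 0.00000j  product 0.02951 + 0.00000j
  m=+1: Y*=0.29946 + 0.08708j  Y=0.00599 + 0.01453j  product 0.00053 + 0.00487j
  m=+2: Y*=0.06849 + 0.04351j  Y=-0.26279 + 0.26100j  product -0.02936 + 0.00644j
  m=+3: Y*=-0.27305 - 0.31017j  Y=-0.26960 - 0.11329j  product 0.03847 + 0.11456j
Σ over m = 0.04880 + 0.00000j; ×(4π/7) → 0.08761 + 0.00000j. Real part: 0.087608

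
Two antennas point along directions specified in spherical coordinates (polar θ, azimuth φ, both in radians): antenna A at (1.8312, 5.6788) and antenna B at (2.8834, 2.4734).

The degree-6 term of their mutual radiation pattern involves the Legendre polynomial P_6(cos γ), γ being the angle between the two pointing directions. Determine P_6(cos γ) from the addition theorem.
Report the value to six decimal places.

-0.312452

Term-by-term m-sum for l=6 (normalisation 4π/13 = 0.966644):
  m=-6: Y*=-0.34794 + 0.18323j  Y=-0.00009 - 0.00010j  product 0.00005 + 0.00002j
  m=-5: Y*=0.36037 + 0.04333j  Y=-0.00172 - 0.00035j  product -0.00061 - 0.00020j
  m=-4: Y*=0.06310 + 0.05580j  Y=-0.01256 + 0.00636j  product -0.00115 - 0.00030j
  m=-3: Y*=-0.08246 - 0.33357j  Y=-0.03209 + 0.06928j  product 0.02576 + 0.00499j
  m=-2: Y*=-0.00519 + 0.01371j  Y=0.06417 + 0.26871j  product -0.00402 - 0.00052j
  m=-1: Y*=-0.26620 + 0.18383j  Y=0.46249 + 0.36505j  product -0.19022 - 0.01215j
  m=+0: Y*=0.04091 + 0.00000j  Y=0.41891 + 0.00000j  product 0.01714 + 0.00000j
  m=+1: Y*=0.26620 + 0.18383j  Y=-0.46249 + 0.36505j  product -0.19022 + 0.01215j
  m=+2: Y*=-0.00519 - 0.01371j  Y=0.06417 - 0.26871j  product -0.00402 + 0.00052j
  m=+3: Y*=0.08246 - 0.33357j  Y=0.03209 + 0.06928j  product 0.02576 - 0.00499j
  m=+4: Y*=0.06310 - 0.05580j  Y=-0.01256 - 0.00636j  product -0.00115 + 0.00030j
  m=+5: Y*=-0.36037 + 0.04333j  Y=0.00172 - 0.00035j  product -0.00061 + 0.00020j
  m=+6: Y*=-0.34794 - 0.18323j  Y=-0.00009 + 0.00010j  product 0.00005 - 0.00002j
Accumulated sum -0.32323 - 0.00000j; after 4π/(2l+1) scaling, -0.31245 - 0.00000j ⇒ P_6 = -0.312452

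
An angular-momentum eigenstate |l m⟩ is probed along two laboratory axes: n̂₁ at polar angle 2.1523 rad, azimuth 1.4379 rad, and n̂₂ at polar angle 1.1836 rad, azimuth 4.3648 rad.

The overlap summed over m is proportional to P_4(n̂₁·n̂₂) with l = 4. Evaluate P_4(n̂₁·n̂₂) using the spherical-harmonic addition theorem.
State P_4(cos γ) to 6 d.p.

Addition theorem: P_4(cos γ) = (4π/9) Σ_m Y*_{lm}(Ω₁) Y_{lm}(Ω₂), m = −4…4:
  m=-4: 0.18601 - 0.10938j × 0.05839 + 0.32006j = 0.04587 + 0.05315j  (running Σ = 0.04587 + 0.05315j)
  m=-3: 0.15574 + 0.36972j × 0.32413 - 0.18906j = 0.12038 + 0.09039j  (running Σ = 0.16625 + 0.14354j)
  m=-2: -0.25063 + 0.06823j × 0.00043 + 0.00036j = -0.00013 - 0.00006j  (running Σ = 0.16611 + 0.14348j)
  m=-1: 0.02555 + 0.19113j × 0.11280 - 0.31134j = 0.06239 + 0.01360j  (running Σ = 0.22850 + 0.15708j)
  m=0: -0.30311 + 0.00000j × -0.05986 + 0.00000j = 0.01814 + 0.00000j  (running Σ = 0.24665 + 0.15708j)
  m=1: -0.02555 + 0.19113j × -0.11280 - 0.31134j = 0.06239 - 0.01360j  (running Σ = 0.30904 + 0.14348j)
  m=2: -0.25063 - 0.06823j × 0.00043 - 0.00036j = -0.00013 + 0.00006j  (running Σ = 0.30890 + 0.14354j)
  m=3: -0.15574 + 0.36972j × -0.32413 - 0.18906j = 0.12038 - 0.09039j  (running Σ = 0.42928 + 0.05315j)
  m=4: 0.18601 + 0.10938j × 0.05839 - 0.32006j = 0.04587 - 0.05315j  (running Σ = 0.47515 + 0.00000j)
Accumulated sum 0.47515 + 0.00000j; after 4π/(2l+1) scaling, 0.66344 + 0.00000j ⇒ P_4 = 0.663435

0.663435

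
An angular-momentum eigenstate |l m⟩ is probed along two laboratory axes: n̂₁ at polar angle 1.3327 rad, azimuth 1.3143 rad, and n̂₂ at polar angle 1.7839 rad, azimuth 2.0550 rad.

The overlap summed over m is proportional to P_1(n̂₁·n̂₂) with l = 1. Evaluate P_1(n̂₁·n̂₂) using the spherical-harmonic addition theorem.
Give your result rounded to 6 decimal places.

0.651072

Addition theorem: P_1(cos γ) = (4π/3) Σ_m Y*_{lm}(Ω₁) Y_{lm}(Ω₂), m = −1…1:
  term(m=-1) = 0.08367 - 0.07651j   from Y*(Ω₁)=0.08518 + 0.32476j, Y(Ω₂)=-0.15719 - 0.29886j
  term(m=+0) = -0.01191 + 0.00000j   from Y*(Ω₁)=0.11524 + 0.00000j, Y(Ω₂)=-0.10334 + 0.00000j
  term(m=+1) = 0.08367 + 0.07651j   from Y*(Ω₁)=-0.08518 + 0.32476j, Y(Ω₂)=0.15719 - 0.29886j
Σ over m = 0.15543 + 0.00000j; ×(4π/3) → 0.65107 + 0.00000j. Real part: 0.651072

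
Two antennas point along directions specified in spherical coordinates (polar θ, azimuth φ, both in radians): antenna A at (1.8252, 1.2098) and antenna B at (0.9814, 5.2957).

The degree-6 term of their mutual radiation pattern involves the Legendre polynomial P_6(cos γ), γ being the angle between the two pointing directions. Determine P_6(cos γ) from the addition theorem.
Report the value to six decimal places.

0.143266

Addition theorem: P_6(cos γ) = (4π/13) Σ_m Y*_{lm}(Ω₁) Y_{lm}(Ω₂), m = −6…6:
  m=-6: Y*=(0.222573, 0.328721)  Y=(0.149281, -0.055896)  product (0.051600, 0.036631)
  m=-5: Y*=(-0.347841, 0.082982)  Y=(0.082393, -0.359927)  product (0.001208, 0.132035)
  m=-4: Y*=(-0.012007, 0.094174)  Y=(-0.282266, -0.295529)  product (0.031220, -0.023034)
  m=-3: Y*=(-0.302366, -0.160428)  Y=(-0.081614, 0.014778)  product (0.027048, 0.008625)
  m=-2: Y*=(0.001759, -0.001549)  Y=(0.124900, -0.292012)  product (-0.000233, -0.000707)
  m=-1: Y*=(-0.114559, -0.303434)  Y=(-0.117320, -0.177781)  product (-0.040505, 0.055965)
  m=+0: Y*=(0.028315, -0.000000)  Y=(0.265993, 0.000000)  product (0.007532, 0.000000)
  m=+1: Y*=(0.114559, -0.303434)  Y=(0.117320, -0.177781)  product (-0.040505, -0.055965)
  m=+2: Y*=(0.001759, 0.001549)  Y=(0.124900, 0.292012)  product (-0.000233, 0.000707)
  m=+3: Y*=(0.302366, -0.160428)  Y=(0.081614, 0.014778)  product (0.027048, -0.008625)
  m=+4: Y*=(-0.012007, -0.094174)  Y=(-0.282266, 0.295529)  product (0.031220, 0.023034)
  m=+5: Y*=(0.347841, 0.082982)  Y=(-0.082393, -0.359927)  product (0.001208, -0.132035)
  m=+6: Y*=(0.222573, -0.328721)  Y=(0.149281, 0.055896)  product (0.051600, -0.036631)
Accumulated sum (0.148209, -0.000000); after 4π/(2l+1) scaling, (0.143266, -0.000000) ⇒ P_6 = 0.143266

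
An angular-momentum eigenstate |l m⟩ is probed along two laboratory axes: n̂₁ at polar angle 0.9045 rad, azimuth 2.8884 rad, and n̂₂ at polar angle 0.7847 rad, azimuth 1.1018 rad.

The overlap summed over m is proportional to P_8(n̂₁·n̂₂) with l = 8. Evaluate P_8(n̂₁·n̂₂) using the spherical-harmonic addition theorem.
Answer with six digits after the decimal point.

-0.260546

Expand P_8 via completeness: Σ_{m} conj(Y_{8,m}) at Ω₁ times Y_{8,m} at Ω₂ —
  m=-8: Y*=(-0.033019, -0.067534)  Y=(-0.026250, -0.018362)  product (-0.000373, 0.002379)
  m=-7: Y*=(0.047329, 0.231632)  Y=(0.018081, -0.127038)  product (0.030282, -0.001824)
  m=-6: Y*=(0.021691, -0.419662)  Y=(0.288825, -0.098160)  product (-0.034929, -0.123338)
  m=-5: Y*=(-0.123645, 0.392974)  Y=(0.326881, 0.319632)  product (-0.166024, 0.088935)
  m=-4: Y*=(0.037869, -0.060668)  Y=(-0.108390, 0.344061)  product (0.016769, 0.019605)
  m=-3: Y*=(0.235990, -0.224108)  Y=(0.051829, -0.008567)  product (0.010311, -0.013637)
  m=-2: Y*=(-0.224895, 0.124732)  Y=(0.226388, 0.308675)  product (-0.089415, -0.041182)
  m=-1: Y*=(-0.212350, 0.054945)  Y=(-0.059779, 0.117977)  product (0.006212, -0.028337)
  m=+0: Y*=(0.294220, -0.000000)  Y=(0.346224, 0.000000)  product (0.101866, 0.000000)
  m=+1: Y*=(0.212350, 0.054945)  Y=(0.059779, 0.117977)  product (0.006212, 0.028337)
  m=+2: Y*=(-0.224895, -0.124732)  Y=(0.226388, -0.308675)  product (-0.089415, 0.041182)
  m=+3: Y*=(-0.235990, -0.224108)  Y=(-0.051829, -0.008567)  product (0.010311, 0.013637)
  m=+4: Y*=(0.037869, 0.060668)  Y=(-0.108390, -0.344061)  product (0.016769, -0.019605)
  m=+5: Y*=(0.123645, 0.392974)  Y=(-0.326881, 0.319632)  product (-0.166024, -0.088935)
  m=+6: Y*=(0.021691, 0.419662)  Y=(0.288825, 0.098160)  product (-0.034929, 0.123338)
  m=+7: Y*=(-0.047329, 0.231632)  Y=(-0.018081, -0.127038)  product (0.030282, 0.001824)
  m=+8: Y*=(-0.033019, 0.067534)  Y=(-0.026250, 0.018362)  product (-0.000373, -0.002379)
Σ over m = (-0.352471, 0.000000); ×(4π/17) → (-0.260546, 0.000000). Real part: -0.260546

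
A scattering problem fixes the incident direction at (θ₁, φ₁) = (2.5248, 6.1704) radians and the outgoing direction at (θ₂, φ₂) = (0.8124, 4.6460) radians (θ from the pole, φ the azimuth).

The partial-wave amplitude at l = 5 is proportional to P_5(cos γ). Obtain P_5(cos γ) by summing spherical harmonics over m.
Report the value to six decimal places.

Term-by-term m-sum for l=5 (normalisation 4π/11 = 1.142397):
  term(m=-5) = 0.00065 + 0.00274j   from Y*(Ω₁)=0.02540 - 0.01606j, Y(Ω₂)=-0.03049 + 0.08846j
  term(m=-4) = -0.03693 + 0.00693j   from Y*(Ω₁)=-0.12061 + 0.05843j, Y(Ω₂)=0.27051 + 0.07357j
  term(m=-3) = -0.01997 - 0.14258j   from Y*(Ω₁)=0.31506 - 0.11087j, Y(Ω₂)=0.08529 - 0.42254j
  term(m=-2) = 0.11810 - 0.01099j   from Y*(Ω₁)=-0.44915 + 0.10307j, Y(Ω₂)=-0.25513 - 0.03408j
  term(m=-1) = -0.00181 - 0.03905j   from Y*(Ω₁)=0.18090 - 0.02049j, Y(Ω₂)=0.01425 - 0.21427j
  term(m=+0) = -0.11350 + 0.00000j   from Y*(Ω₁)=0.35145 + 0.00000j, Y(Ω₂)=-0.32296 + 0.00000j
  term(m=+1) = -0.00181 + 0.03905j   from Y*(Ω₁)=-0.18090 - 0.02049j, Y(Ω₂)=-0.01425 - 0.21427j
  term(m=+2) = 0.11810 + 0.01099j   from Y*(Ω₁)=-0.44915 - 0.10307j, Y(Ω₂)=-0.25513 + 0.03408j
  term(m=+3) = -0.01997 + 0.14258j   from Y*(Ω₁)=-0.31506 - 0.11087j, Y(Ω₂)=-0.08529 - 0.42254j
  term(m=+4) = -0.03693 - 0.00693j   from Y*(Ω₁)=-0.12061 - 0.05843j, Y(Ω₂)=0.27051 - 0.07357j
  term(m=+5) = 0.00065 - 0.00274j   from Y*(Ω₁)=-0.02540 - 0.01606j, Y(Ω₂)=0.03049 + 0.08846j
Σ over m = 0.00657 - 0.00000j; ×(4π/11) → 0.00750 - 0.00000j. Real part: 0.007504

0.007504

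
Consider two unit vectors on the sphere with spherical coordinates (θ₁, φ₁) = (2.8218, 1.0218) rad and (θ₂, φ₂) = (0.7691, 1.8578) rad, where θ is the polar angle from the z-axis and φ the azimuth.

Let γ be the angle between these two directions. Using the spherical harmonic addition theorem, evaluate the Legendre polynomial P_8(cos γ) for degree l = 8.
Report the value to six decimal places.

Expand P_8 via completeness: Σ_{m} conj(Y_{8,m}) at Ω₁ times Y_{8,m} at Ω₂ —
  term(m=-8) = +0.000001-0.000001i   from Y*(Ω₁)=-0.000015+0.000047i, Y(Ω₂)=-0.018716-0.021115i
  term(m=-7) = -0.000063-0.000029i   from Y*(Ω₁)=-0.000383-0.000454i, Y(Ω₂)=+0.105584-0.049479i
  term(m=-6) = +0.000391+0.001247i   from Y*(Ω₁)=+0.004495-0.000690i, Y(Ω₂)=+0.043284+0.284033i
  term(m=-5) = +0.005708-0.009688i   from Y*(Ω₁)=-0.009630+0.022993i, Y(Ω₂)=-0.446930-0.061059i
  term(m=-4) = -0.038128+0.007825i   from Y*(Ω₁)=-0.058702-0.081330i, Y(Ω₂)=+0.159219-0.353888i
  term(m=-3) = -0.001370-0.001007i   from Y*(Ω₁)=+0.288767-0.022045i, Y(Ω₂)=-0.004453-0.003826i
  term(m=-2) = +0.020818+0.204999i   from Y*(Ω₁)=-0.250573+0.489881i, Y(Ω₂)=+0.314459-0.203341i
  term(m=-1) = +0.061676-0.068257i   from Y*(Ω₁)=-0.267790-0.437761i, Y(Ω₂)=+0.050747+0.171934i
  term(m=+0) = -0.057726-0.000000i   from Y*(Ω₁)=-0.177299-0.000000i, Y(Ω₂)=+0.325585+0.000000i
  term(m=+1) = +0.061676+0.068257i   from Y*(Ω₁)=+0.267790-0.437761i, Y(Ω₂)=-0.050747+0.171934i
  term(m=+2) = +0.020818-0.204999i   from Y*(Ω₁)=-0.250573-0.489881i, Y(Ω₂)=+0.314459+0.203341i
  term(m=+3) = -0.001370+0.001007i   from Y*(Ω₁)=-0.288767-0.022045i, Y(Ω₂)=+0.004453-0.003826i
  term(m=+4) = -0.038128-0.007825i   from Y*(Ω₁)=-0.058702+0.081330i, Y(Ω₂)=+0.159219+0.353888i
  term(m=+5) = +0.005708+0.009688i   from Y*(Ω₁)=+0.009630+0.022993i, Y(Ω₂)=+0.446930-0.061059i
  term(m=+6) = +0.000391-0.001247i   from Y*(Ω₁)=+0.004495+0.000690i, Y(Ω₂)=+0.043284-0.284033i
  term(m=+7) = -0.000063+0.000029i   from Y*(Ω₁)=+0.000383-0.000454i, Y(Ω₂)=-0.105584-0.049479i
  term(m=+8) = +0.000001+0.000001i   from Y*(Ω₁)=-0.000015-0.000047i, Y(Ω₂)=-0.018716+0.021115i
Accumulated sum +0.040340+0.000000i; after 4π/(2l+1) scaling, +0.029819+0.000000i ⇒ P_8 = 0.029819

0.029819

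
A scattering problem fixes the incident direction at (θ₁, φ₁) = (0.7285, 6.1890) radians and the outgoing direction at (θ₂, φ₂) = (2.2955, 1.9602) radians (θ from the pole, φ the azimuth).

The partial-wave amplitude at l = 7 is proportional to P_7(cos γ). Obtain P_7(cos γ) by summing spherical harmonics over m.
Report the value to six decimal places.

Expand P_7 via completeness: Σ_{m} conj(Y_{7,m}) at Ω₁ times Y_{7,m} at Ω₂ —
  m=-7: Y*=+0.022911-0.017756i  Y=+0.026632-0.060321i  product -0.000461-0.001855i
  m=-6: Y*=+0.102658-0.065095i  Y=-0.151385-0.157493i  product -0.025793-0.006314i
  m=-5: Y*=+0.266773-0.135823i  Y=-0.378363+0.149468i  product -0.080636+0.091264i
  m=-4: Y*=+0.423926-0.167722i  Y=-0.005466+0.414656i  product +0.067230+0.176700i
  m=-3: Y*=+0.331775-0.096322i  Y=+0.068870+0.029328i  product +0.025674+0.003097i
  m=-2: Y*=-0.097361+0.018560i  Y=-0.236854+0.233753i  product +0.018722-0.027154i
  m=-1: Y*=-0.391160+0.036951i  Y=+0.088233+0.215016i  product -0.042458-0.080845i
  m=+0: Y*=-0.020364-0.000000i  Y=-0.271781+0.000000i  product +0.005535+0.000000i
  m=+1: Y*=+0.391160+0.036951i  Y=-0.088233+0.215016i  product -0.042458+0.080845i
  m=+2: Y*=-0.097361-0.018560i  Y=-0.236854-0.233753i  product +0.018722+0.027154i
  m=+3: Y*=-0.331775-0.096322i  Y=-0.068870+0.029328i  product +0.025674-0.003097i
  m=+4: Y*=+0.423926+0.167722i  Y=-0.005466-0.414656i  product +0.067230-0.176700i
  m=+5: Y*=-0.266773-0.135823i  Y=+0.378363+0.149468i  product -0.080636-0.091264i
  m=+6: Y*=+0.102658+0.065095i  Y=-0.151385+0.157493i  product -0.025793+0.006314i
  m=+7: Y*=-0.022911-0.017756i  Y=-0.026632-0.060321i  product -0.000461+0.001855i
Σ over m = -0.069910-0.000000i; ×(4π/15) → -0.058568-0.000000i. Real part: -0.058568

-0.058568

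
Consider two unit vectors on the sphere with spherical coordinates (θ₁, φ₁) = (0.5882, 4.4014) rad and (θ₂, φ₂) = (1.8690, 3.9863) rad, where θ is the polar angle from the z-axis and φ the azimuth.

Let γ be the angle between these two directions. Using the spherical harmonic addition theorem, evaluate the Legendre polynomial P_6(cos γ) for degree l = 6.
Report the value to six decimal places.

0.004873

Summing Y*_{l m}(θ₁,φ₁)·Y_{l m}(θ₂,φ₂) over m ∈ [−6, 6]; prefactor 4π/(2·6+1) = 0.966644:
  m=-6: Y*=+0.004101+0.013488i  Y=+0.128373+0.345387i  product -0.004132+0.003148i
  m=-5: Y*=-0.073213-0.001161i  Y=-0.184245+0.346380i  product +0.013891-0.025146i
  m=-4: Y*=+0.071804-0.211812i  Y=+0.014612-0.003533i  product +0.000301-0.003349i
  m=-3: Y*=+0.343115+0.254309i  Y=+0.281408+0.195624i  product +0.046807+0.138686i
  m=-2: Y*=-0.354501+0.254142i  Y=+0.010842+0.090975i  product -0.026964-0.029495i
  m=-1: Y*=-0.002588-0.008053i  Y=+0.204049-0.229811i  product -0.002379-0.001048i
  m=+0: Y*=-0.421761-0.000000i  Y=+0.118563+0.000000i  product -0.050005-0.000000i
  m=+1: Y*=+0.002588-0.008053i  Y=-0.204049-0.229811i  product -0.002379+0.001048i
  m=+2: Y*=-0.354501-0.254142i  Y=+0.010842-0.090975i  product -0.026964+0.029495i
  m=+3: Y*=-0.343115+0.254309i  Y=-0.281408+0.195624i  product +0.046807-0.138686i
  m=+4: Y*=+0.071804+0.211812i  Y=+0.014612+0.003533i  product +0.000301+0.003349i
  m=+5: Y*=+0.073213-0.001161i  Y=+0.184245+0.346380i  product +0.013891+0.025146i
  m=+6: Y*=+0.004101-0.013488i  Y=+0.128373-0.345387i  product -0.004132-0.003148i
Σ over m = +0.005042+0.000000i; ×(4π/13) → +0.004873+0.000000i. Real part: 0.004873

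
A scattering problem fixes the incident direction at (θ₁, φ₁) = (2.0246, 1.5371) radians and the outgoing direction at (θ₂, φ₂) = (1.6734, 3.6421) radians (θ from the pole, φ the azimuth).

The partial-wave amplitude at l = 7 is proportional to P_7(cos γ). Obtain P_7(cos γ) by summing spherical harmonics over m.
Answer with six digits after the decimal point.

-0.011213

Term-by-term m-sum for l=7 (normalisation 4π/15 = 0.837758):
  m=-7: -0.05537 - 0.23036j × 0.45069 - 0.17065j = -0.06426 - 0.09437j  (running Σ = -0.06426 - 0.09437j)
  m=-6: 0.42357 - 0.08682j × 0.18389 + 0.02564j = 0.08011 - 0.00510j  (running Σ = 0.01585 - 0.09948j)
  m=-5: 0.05407 + 0.31790j × -0.24773 - 0.18409j = 0.04513 - 0.08871j  (running Σ = 0.06098 - 0.18819j)
  m=-4: 0.10435 - 0.01415j × -0.08809 - 0.19146j = -0.01190 - 0.01873j  (running Σ = 0.04907 - 0.20692j)
  m=-3: 0.03569 + 0.35183j × -0.01751 + 0.25240j = -0.08943 + 0.00285j  (running Σ = -0.04035 - 0.20407j)
  m=-2: -0.04746 + 0.00320j × -0.11857 + 0.18508j = 0.00503 - 0.00916j  (running Σ = -0.03532 - 0.21324j)
  m=-1: 0.01104 + 0.32747j × 0.20278 - 0.11092j = 0.03856 + 0.06518j  (running Σ = 0.00324 - 0.14806j)
  m=0: -0.08943 + 0.00000j × 0.22221 + 0.00000j = -0.01987 + 0.00000j  (running Σ = -0.01663 - 0.14806j)
  m=1: -0.01104 + 0.32747j × -0.20278 - 0.11092j = 0.03856 - 0.06518j  (running Σ = 0.02193 - 0.21324j)
  m=2: -0.04746 - 0.00320j × -0.11857 - 0.18508j = 0.00503 + 0.00916j  (running Σ = 0.02697 - 0.20407j)
  m=3: -0.03569 + 0.35183j × 0.01751 + 0.25240j = -0.08943 - 0.00285j  (running Σ = -0.06246 - 0.20692j)
  m=4: 0.10435 + 0.01415j × -0.08809 + 0.19146j = -0.01190 + 0.01873j  (running Σ = -0.07436 - 0.18819j)
  m=5: -0.05407 + 0.31790j × 0.24773 - 0.18409j = 0.04513 + 0.08871j  (running Σ = -0.02924 - 0.09948j)
  m=6: 0.42357 + 0.08682j × 0.18389 - 0.02564j = 0.08011 + 0.00510j  (running Σ = 0.05088 - 0.09437j)
  m=7: 0.05537 - 0.23036j × -0.45069 - 0.17065j = -0.06426 + 0.09437j  (running Σ = -0.01338 + 0.00000j)
Accumulated sum -0.01338 + 0.00000j; after 4π/(2l+1) scaling, -0.01121 + 0.00000j ⇒ P_7 = -0.011213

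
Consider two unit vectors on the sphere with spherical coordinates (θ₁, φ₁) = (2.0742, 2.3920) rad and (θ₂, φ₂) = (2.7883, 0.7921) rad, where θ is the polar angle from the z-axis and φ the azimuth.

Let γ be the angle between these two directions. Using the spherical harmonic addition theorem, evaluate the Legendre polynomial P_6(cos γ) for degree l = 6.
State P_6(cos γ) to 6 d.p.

Term-by-term m-sum for l=6 (normalisation 4π/13 = 0.966644):
  m=-6: -0.04652 + 0.21320j × 0.00003 + 0.00083j = -0.00018 - 0.00003j  (running Σ = -0.00018 - 0.00003j)
  m=-5: -0.34209 + 0.23725j × 0.00532 - 0.00569j = -0.00047 + 0.00321j  (running Σ = -0.00065 + 0.00318j)
  m=-4: -0.32430 - 0.04677j × -0.04438 + 0.00119j = 0.01445 + 0.00169j  (running Σ = 0.01380 + 0.00486j)
  m=-3: 0.05830 + 0.07239j × 0.12200 + 0.11719j = -0.00137 + 0.01566j  (running Σ = 0.01243 + 0.02053j)
  m=-2: -0.02506 + 0.34939j × -0.00561 - 0.41819j = 0.14625 + 0.00852j  (running Σ = 0.15868 + 0.02905j)
  m=-1: -0.02477 + 0.02305j × -0.39107 + 0.39634j = 0.00055 - 0.01883j  (running Σ = 0.15923 + 0.01022j)
  m=0: 0.33610 + 0.00000j × 0.05782 + 0.00000j = 0.01943 + 0.00000j  (running Σ = 0.17866 + 0.01022j)
  m=1: 0.02477 + 0.02305j × 0.39107 + 0.39634j = 0.00055 + 0.01883j  (running Σ = 0.17921 + 0.02905j)
  m=2: -0.02506 - 0.34939j × -0.00561 + 0.41819j = 0.14625 - 0.00852j  (running Σ = 0.32546 + 0.02053j)
  m=3: -0.05830 + 0.07239j × -0.12200 + 0.11719j = -0.00137 - 0.01566j  (running Σ = 0.32409 + 0.00486j)
  m=4: -0.32430 + 0.04677j × -0.04438 - 0.00119j = 0.01445 - 0.00169j  (running Σ = 0.33854 + 0.00318j)
  m=5: 0.34209 + 0.23725j × -0.00532 - 0.00569j = -0.00047 - 0.00321j  (running Σ = 0.33807 - 0.00003j)
  m=6: -0.04652 - 0.21320j × 0.00003 - 0.00083j = -0.00018 + 0.00003j  (running Σ = 0.33789 + 0.00000j)
Total Σ_m = 0.33789 + 0.00000j. Multiply by 0.966644: 0.32662 + 0.00000j. P_6(cos γ) = 0.326619

0.326619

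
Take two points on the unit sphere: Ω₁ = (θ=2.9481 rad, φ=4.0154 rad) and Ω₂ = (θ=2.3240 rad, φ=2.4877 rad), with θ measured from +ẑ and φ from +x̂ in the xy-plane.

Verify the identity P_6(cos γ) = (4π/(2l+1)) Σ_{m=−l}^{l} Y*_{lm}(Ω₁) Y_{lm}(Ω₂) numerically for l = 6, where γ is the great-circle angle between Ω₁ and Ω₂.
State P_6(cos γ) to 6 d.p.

-0.051187

Addition theorem: P_6(cos γ) = (4π/13) Σ_m Y*_{lm}(Ω₁) Y_{lm}(Ω₂), m = −6…6:
  [-6]  conj(Y_{6,-6})(Ω₁) = (0.000012, -0.000021) ; Y_{6,-6}(Ω₂) = (-0.051670, -0.051296) ; Δ = (-0.000002, 0.000000)
  [-5]  conj(Y_{6,-5})(Ω₁) = (-0.000145, -0.000407) ; Y_{6,-5}(Ω₂) = (-0.234545, -0.030156) ; Δ = (0.000022, 0.000100)
  [-4]  conj(Y_{6,-4})(Ω₁) = (-0.004390, -0.001620) ; Y_{6,-4}(Ω₂) = (-0.362300, 0.210346) ; Δ = (0.001931, -0.000336)
  [-3]  conj(Y_{6,-3})(Ω₁) = (-0.029945, 0.017152) ; Y_{6,-3}(Ω₂) = (-0.141430, 0.343206) ; Δ = (-0.001652, -0.012703)
  [-2]  conj(Y_{6,-2})(Ω₁) = (-0.030228, 0.169170) ; Y_{6,-2}(Ω₂) = (-0.008942, -0.033210) ; Δ = (0.005888, -0.000509)
  [-1]  conj(Y_{6,-1})(Ω₁) = (0.335043, 0.400216) ; Y_{6,-1}(Ω₂) = (-0.295701, -0.226615) ; Δ = (-0.008378, -0.194270)
  [+0]  conj(Y_{6,0})(Ω₁) = (0.654342, -0.000000) ; Y_{6,0}(Ω₂) = (-0.074233, 0.000000) ; Δ = (-0.048574, 0.000000)
  [+1]  conj(Y_{6,1})(Ω₁) = (-0.335043, 0.400216) ; Y_{6,1}(Ω₂) = (0.295701, -0.226615) ; Δ = (-0.008378, 0.194270)
  [+2]  conj(Y_{6,2})(Ω₁) = (-0.030228, -0.169170) ; Y_{6,2}(Ω₂) = (-0.008942, 0.033210) ; Δ = (0.005888, 0.000509)
  [+3]  conj(Y_{6,3})(Ω₁) = (0.029945, 0.017152) ; Y_{6,3}(Ω₂) = (0.141430, 0.343206) ; Δ = (-0.001652, 0.012703)
  [+4]  conj(Y_{6,4})(Ω₁) = (-0.004390, 0.001620) ; Y_{6,4}(Ω₂) = (-0.362300, -0.210346) ; Δ = (0.001931, 0.000336)
  [+5]  conj(Y_{6,5})(Ω₁) = (0.000145, -0.000407) ; Y_{6,5}(Ω₂) = (0.234545, -0.030156) ; Δ = (0.000022, -0.000100)
  [+6]  conj(Y_{6,6})(Ω₁) = (0.000012, 0.000021) ; Y_{6,6}(Ω₂) = (-0.051670, 0.051296) ; Δ = (-0.000002, -0.000000)
Σ over m = (-0.052953, 0.000000); ×(4π/13) → (-0.051187, 0.000000). Real part: -0.051187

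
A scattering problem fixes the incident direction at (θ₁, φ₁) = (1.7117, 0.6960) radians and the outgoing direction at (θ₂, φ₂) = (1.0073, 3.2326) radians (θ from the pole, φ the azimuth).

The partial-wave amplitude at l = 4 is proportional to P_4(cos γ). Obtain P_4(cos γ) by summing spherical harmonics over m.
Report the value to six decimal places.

-0.324402

Addition theorem: P_4(cos γ) = (4π/9) Σ_m Y*_{lm}(Ω₁) Y_{lm}(Ω₂), m = −4…4:
  [-4]  conj(Y_{4,-4})(Ω₁) = (-0.398349, 0.148846) ; Y_{4,-4}(Ω₂) = (0.211225, -0.080479) ; Δ = (-0.072162, 0.063498)
  [-3]  conj(Y_{4,-3})(Ω₁) = (0.084357, -0.148293) ; Y_{4,-3}(Ω₂) = (-0.388986, 0.108922) ; Δ = (-0.016661, 0.066872)
  [-2]  conj(Y_{4,-2})(Ω₁) = (-0.050268, -0.278146) ; Y_{4,-2}(Ω₂) = (0.234467, -0.043154) ; Δ = (-0.023789, -0.063047)
  [-1]  conj(Y_{4,-1})(Ω₁) = (0.144474, 0.120704) ; Y_{4,-1}(Ω₂) = (0.213345, -0.019470) ; Δ = (0.033173, 0.022939)
  [+0]  conj(Y_{4,0})(Ω₁) = (0.256205, -0.000000) ; Y_{4,0}(Ω₂) = (-0.286705, 0.000000) ; Δ = (-0.073455, 0.000000)
  [+1]  conj(Y_{4,1})(Ω₁) = (-0.144474, 0.120704) ; Y_{4,1}(Ω₂) = (-0.213345, -0.019470) ; Δ = (0.033173, -0.022939)
  [+2]  conj(Y_{4,2})(Ω₁) = (-0.050268, 0.278146) ; Y_{4,2}(Ω₂) = (0.234467, 0.043154) ; Δ = (-0.023789, 0.063047)
  [+3]  conj(Y_{4,3})(Ω₁) = (-0.084357, -0.148293) ; Y_{4,3}(Ω₂) = (0.388986, 0.108922) ; Δ = (-0.016661, -0.066872)
  [+4]  conj(Y_{4,4})(Ω₁) = (-0.398349, -0.148846) ; Y_{4,4}(Ω₂) = (0.211225, 0.080479) ; Δ = (-0.072162, -0.063498)
Total Σ_m = (-0.232336, 0.000000). Multiply by 1.396263: (-0.324402, 0.000000). P_4(cos γ) = -0.324402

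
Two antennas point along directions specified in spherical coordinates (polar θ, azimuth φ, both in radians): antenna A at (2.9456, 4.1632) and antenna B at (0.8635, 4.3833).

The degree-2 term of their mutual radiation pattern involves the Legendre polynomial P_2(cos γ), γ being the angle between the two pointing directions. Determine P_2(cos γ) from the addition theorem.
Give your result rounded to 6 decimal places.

-0.135596

Expand P_2 via completeness: Σ_{m} conj(Y_{2,m}) at Ω₁ times Y_{2,m} at Ω₂ —
  m=-2: Y*=-0.00667 + 0.01304j  Y=-0.17656 - 0.13652j  product 0.00296 - 0.00139j
  m=-1: Y*=0.07703 + 0.12587j  Y=-0.12332 + 0.36110j  product -0.05495 + 0.01229j
  m=+0: Y*=0.59490 + 0.00000j  Y=0.08410 + 0.00000j  product 0.05003 + 0.00000j
  m=+1: Y*=-0.07703 + 0.12587j  Y=0.12332 + 0.36110j  product -0.05495 - 0.01229j
  m=+2: Y*=-0.00667 - 0.01304j  Y=-0.17656 + 0.13652j  product 0.00296 + 0.00139j
Accumulated sum -0.05395 - 0.00000j; after 4π/(2l+1) scaling, -0.13560 - 0.00000j ⇒ P_2 = -0.135596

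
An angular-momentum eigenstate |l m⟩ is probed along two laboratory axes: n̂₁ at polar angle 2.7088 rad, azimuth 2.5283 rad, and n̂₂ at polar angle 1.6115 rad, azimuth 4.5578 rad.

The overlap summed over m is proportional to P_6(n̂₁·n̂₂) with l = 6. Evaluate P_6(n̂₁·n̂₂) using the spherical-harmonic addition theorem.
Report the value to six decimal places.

Addition theorem: P_6(cos γ) = (4π/13) Σ_m Y*_{lm}(Ω₁) Y_{lm}(Ω₂), m = −6…6:
  m=-6: -0.00226 + 0.00135j × -0.28832 - 0.38462j = 0.00117 + 0.00048j  (running Σ = 0.00117 + 0.00048j)
  m=-5: -0.01966 - 0.00148j × 0.04735 - 0.04855j = -0.00100 + 0.00088j  (running Σ = 0.00017 + 0.00136j)
  m=-4: -0.06876 - 0.05656j × -0.28448 - 0.20239j = 0.00811 + 0.03001j  (running Σ = 0.00828 + 0.03137j)
  m=-3: -0.07034 - 0.25507j × 0.03527 - 0.07051j = -0.02047 - 0.00404j  (running Σ = -0.01219 + 0.02734j)
  m=-2: 0.16583 - 0.46260j × -0.30053 - 0.09600j = -0.09425 + 0.12311j  (running Σ = -0.10644 + 0.15044j)
  m=-1: 0.34486 - 0.24272j × 0.01277 - 0.08193j = -0.01548 - 0.03135j  (running Σ = -0.12192 + 0.11909j)
  m=0: -0.19789 + 0.00000j × -0.30685 + 0.00000j = 0.06072 + 0.00000j  (running Σ = -0.06120 + 0.11909j)
  m=1: -0.34486 - 0.24272j × -0.01277 - 0.08193j = -0.01548 + 0.03135j  (running Σ = -0.07668 + 0.15044j)
  m=2: 0.16583 + 0.46260j × -0.30053 + 0.09600j = -0.09425 - 0.12311j  (running Σ = -0.17093 + 0.02734j)
  m=3: 0.07034 - 0.25507j × -0.03527 - 0.07051j = -0.02047 + 0.00404j  (running Σ = -0.19139 + 0.03137j)
  m=4: -0.06876 + 0.05656j × -0.28448 + 0.20239j = 0.00811 - 0.03001j  (running Σ = -0.18328 + 0.00136j)
  m=5: 0.01966 - 0.00148j × -0.04735 - 0.04855j = -0.00100 - 0.00088j  (running Σ = -0.18429 + 0.00048j)
  m=6: -0.00226 - 0.00135j × -0.28832 + 0.38462j = 0.00117 - 0.00048j  (running Σ = -0.18312 - 0.00000j)
Total Σ_m = -0.18312 - 0.00000j. Multiply by 0.966644: -0.17701 - 0.00000j. P_6(cos γ) = -0.177009

-0.177009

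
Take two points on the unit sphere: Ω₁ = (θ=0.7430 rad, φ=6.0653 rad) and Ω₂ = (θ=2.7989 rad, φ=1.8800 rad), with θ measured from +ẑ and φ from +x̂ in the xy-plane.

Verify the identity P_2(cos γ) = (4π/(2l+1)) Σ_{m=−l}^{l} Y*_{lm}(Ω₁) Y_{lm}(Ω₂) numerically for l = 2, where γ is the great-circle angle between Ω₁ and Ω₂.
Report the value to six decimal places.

Addition theorem: P_2(cos γ) = (4π/5) Σ_m Y*_{lm}(Ω₁) Y_{lm}(Ω₂), m = −2…2:
  [-2]  conj(Y_{2,-2})(Ω₁) = +0.160258-0.074620i ; Y_{2,-2}(Ω₂) = -0.035538+0.025285i ; Δ = -0.003808+0.006704i
  [-1]  conj(Y_{2,-1})(Ω₁) = +0.375786-0.083199i ; Y_{2,-1}(Ω₂) = +0.074402+0.232905i ; Δ = +0.047337+0.081333i
  [+0]  conj(Y_{2,0})(Ω₁) = +0.197764-0.000000i ; Y_{2,0}(Ω₂) = +0.523948+0.000000i ; Δ = +0.103618+0.000000i
  [+1]  conj(Y_{2,1})(Ω₁) = -0.375786-0.083199i ; Y_{2,1}(Ω₂) = -0.074402+0.232905i ; Δ = +0.047337-0.081333i
  [+2]  conj(Y_{2,2})(Ω₁) = +0.160258+0.074620i ; Y_{2,2}(Ω₂) = -0.035538-0.025285i ; Δ = -0.003808-0.006704i
Total Σ_m = +0.190674-0.000000i. Multiply by 2.513274: +0.479217-0.000000i. P_2(cos γ) = 0.479217

0.479217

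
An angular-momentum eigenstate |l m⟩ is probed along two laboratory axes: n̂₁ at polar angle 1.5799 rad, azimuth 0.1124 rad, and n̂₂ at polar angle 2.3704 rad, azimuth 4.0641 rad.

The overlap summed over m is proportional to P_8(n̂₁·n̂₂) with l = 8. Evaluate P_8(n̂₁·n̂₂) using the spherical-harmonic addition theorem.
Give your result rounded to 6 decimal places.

-0.141526

Summing Y*_{l m}(θ₁,φ₁)·Y_{l m}(θ₂,φ₂) over m ∈ [−8, 8]; prefactor 4π/(2·8+1) = 0.739198:
  term(m=-8) = +0.014503-0.002905i   from Y*(Ω₁)=+0.320612+0.403359i, Y(Ω₂)=+0.013101-0.025543i
  term(m=-7) = -0.001814-0.001274i   from Y*(Ω₁)=-0.013249-0.013286i, Y(Ω₂)=+0.116346-0.020495i
  term(m=-6) = -0.016084-0.107691i   from Y*(Ω₁)=-0.293573-0.234695i, Y(Ω₂)=+0.212338+0.197078i
  term(m=-5) = -0.006166+0.007914i   from Y*(Ω₁)=+0.018780+0.011827i, Y(Ω₂)=-0.045062+0.449789i
  term(m=-4) = -0.129163+0.012808i   from Y*(Ω₁)=+0.303966+0.146682i, Y(Ω₂)=-0.328174+0.200500i
  term(m=-3) = -0.000220-0.000190i   from Y*(Ω₁)=-0.022493-0.007886i, Y(Ω₂)=+0.011348+0.004455i
  term(m=-2) = -0.005973-0.120770i   from Y*(Ω₁)=-0.313547-0.071697i, Y(Ω₂)=+0.101803+0.361895i
  term(m=-1) = -0.002929+0.003077i   from Y*(Ω₁)=+0.024389+0.002753i, Y(Ω₂)=-0.104508+0.137963i
  term(m=+0) = +0.104231+0.000000i   from Y*(Ω₁)=+0.317089-0.000000i, Y(Ω₂)=+0.328713+0.000000i
  term(m=+1) = -0.002929-0.003077i   from Y*(Ω₁)=-0.024389+0.002753i, Y(Ω₂)=+0.104508+0.137963i
  term(m=+2) = -0.005973+0.120770i   from Y*(Ω₁)=-0.313547+0.071697i, Y(Ω₂)=+0.101803-0.361895i
  term(m=+3) = -0.000220+0.000190i   from Y*(Ω₁)=+0.022493-0.007886i, Y(Ω₂)=-0.011348+0.004455i
  term(m=+4) = -0.129163-0.012808i   from Y*(Ω₁)=+0.303966-0.146682i, Y(Ω₂)=-0.328174-0.200500i
  term(m=+5) = -0.006166-0.007914i   from Y*(Ω₁)=-0.018780+0.011827i, Y(Ω₂)=+0.045062+0.449789i
  term(m=+6) = -0.016084+0.107691i   from Y*(Ω₁)=-0.293573+0.234695i, Y(Ω₂)=+0.212338-0.197078i
  term(m=+7) = -0.001814+0.001274i   from Y*(Ω₁)=+0.013249-0.013286i, Y(Ω₂)=-0.116346-0.020495i
  term(m=+8) = +0.014503+0.002905i   from Y*(Ω₁)=+0.320612-0.403359i, Y(Ω₂)=+0.013101+0.025543i
Total Σ_m = -0.191459+0.000000i. Multiply by 0.739198: -0.141526+0.000000i. P_8(cos γ) = -0.141526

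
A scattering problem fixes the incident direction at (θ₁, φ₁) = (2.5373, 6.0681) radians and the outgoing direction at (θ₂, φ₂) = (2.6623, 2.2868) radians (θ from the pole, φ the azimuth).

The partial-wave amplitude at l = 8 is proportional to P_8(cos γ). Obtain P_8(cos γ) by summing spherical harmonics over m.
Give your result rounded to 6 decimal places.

-0.016429

Addition theorem: P_8(cos γ) = (4π/17) Σ_m Y*_{lm}(Ω₁) Y_{lm}(Ω₂), m = −8…8:
  m=-8: -0.000836-0.005536i × +0.000896+0.000556i = +0.000002-0.000005i  (running Σ = +0.000002-0.000005i)
  m=-7: -0.002113+0.032364i × +0.007752-0.002395i = +0.000061+0.000256i  (running Σ = +0.000063+0.000251i)
  m=-6: +0.032082-0.111449i × +0.015828-0.035791i = -0.003481-0.002912i  (running Σ = -0.003418-0.002662i)
  m=-5: -0.134815+0.249515i × -0.056279-0.120033i = +0.037537+0.002140i  (running Σ = +0.034120-0.000522i)
  m=-4: +0.303512-0.352790i × -0.306377-0.087297i = -0.123787+0.081591i  (running Σ = -0.089667+0.081069i)
  m=-3: -0.345226+0.259867i × -0.427090+0.278118i = +0.075168-0.207000i  (running Σ = -0.014499-0.125931i)
  m=-2: +0.016791-0.007704i × -0.058176+0.416477i = +0.002232+0.007441i  (running Σ = -0.012267-0.118490i)
  m=-1: +0.397409-0.086820i × -0.070916-0.081511i = -0.035259-0.026236i  (running Σ = -0.047526-0.144726i)
  m=0: -0.157079-0.000000i × -0.463639+0.000000i = +0.072828+0.000000i  (running Σ = +0.025302-0.144726i)
  m=1: -0.397409-0.086820i × +0.070916-0.081511i = -0.035259+0.026236i  (running Σ = -0.009958-0.118490i)
  m=2: +0.016791+0.007704i × -0.058176-0.416477i = +0.002232-0.007441i  (running Σ = -0.007726-0.125931i)
  m=3: +0.345226+0.259867i × +0.427090+0.278118i = +0.075168+0.207000i  (running Σ = +0.067442+0.081069i)
  m=4: +0.303512+0.352790i × -0.306377+0.087297i = -0.123787-0.081591i  (running Σ = -0.056345-0.000522i)
  m=5: +0.134815+0.249515i × +0.056279-0.120033i = +0.037537-0.002140i  (running Σ = -0.018807-0.002662i)
  m=6: +0.032082+0.111449i × +0.015828+0.035791i = -0.003481+0.002912i  (running Σ = -0.022288+0.000251i)
  m=7: +0.002113+0.032364i × -0.007752-0.002395i = +0.000061-0.000256i  (running Σ = -0.022227-0.000005i)
  m=8: -0.000836+0.005536i × +0.000896-0.000556i = +0.000002+0.000005i  (running Σ = -0.022225-0.000000i)
Accumulated sum -0.022225-0.000000i; after 4π/(2l+1) scaling, -0.016429-0.000000i ⇒ P_8 = -0.016429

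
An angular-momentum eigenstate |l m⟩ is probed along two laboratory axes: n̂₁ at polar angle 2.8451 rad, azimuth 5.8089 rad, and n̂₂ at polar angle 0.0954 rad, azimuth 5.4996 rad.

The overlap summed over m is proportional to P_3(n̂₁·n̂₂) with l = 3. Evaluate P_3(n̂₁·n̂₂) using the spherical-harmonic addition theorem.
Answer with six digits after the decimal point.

-0.593635

Term-by-term m-sum for l=3 (normalisation 4π/7 = 1.795196):
  [-3]  conj(Y_{3,-3})(Ω₁) = 0.00153 - 0.01029j ; Y_{3,-3}(Ω₂) = -0.00025 + 0.00026j ; Δ = 0.00000 + 0.00000j
  [-2]  conj(Y_{3,-2})(Ω₁) = -0.04863 + 0.06780j ; Y_{3,-2}(Ω₂) = 0.00003 + 0.00923j ; Δ = -0.00063 - 0.00045j
  [-1]  conj(Y_{3,-1})(Ω₁) = 0.30015 - 0.15409j ; Y_{3,-1}(Ω₂) = 0.08624 + 0.08593j ; Δ = 0.03913 + 0.01250j
  [+0]  conj(Y_{3,0})(Ω₁) = -0.56146 + 0.00000j ; Y_{3,0}(Ω₂) = 0.72611 + 0.00000j ; Δ = -0.40768 + 0.00000j
  [+1]  conj(Y_{3,1})(Ω₁) = -0.30015 - 0.15409j ; Y_{3,1}(Ω₂) = -0.08624 + 0.08593j ; Δ = 0.03913 - 0.01250j
  [+2]  conj(Y_{3,2})(Ω₁) = -0.04863 - 0.06780j ; Y_{3,2}(Ω₂) = 0.00003 - 0.00923j ; Δ = -0.00063 + 0.00045j
  [+3]  conj(Y_{3,3})(Ω₁) = -0.00153 - 0.01029j ; Y_{3,3}(Ω₂) = 0.00025 + 0.00026j ; Δ = 0.00000 - 0.00000j
Total Σ_m = -0.33068 - 0.00000j. Multiply by 1.795196: -0.59363 - 0.00000j. P_3(cos γ) = -0.593635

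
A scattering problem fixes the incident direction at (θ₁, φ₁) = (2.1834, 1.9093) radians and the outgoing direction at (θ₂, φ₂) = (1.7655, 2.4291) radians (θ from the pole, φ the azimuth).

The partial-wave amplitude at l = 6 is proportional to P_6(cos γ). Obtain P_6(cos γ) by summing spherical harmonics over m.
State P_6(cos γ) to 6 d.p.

-0.401885

Term-by-term m-sum for l=6 (normalisation 4π/13 = 0.966644):
  [-6]  conj(Y_{6,-6})(Ω₁) = +0.064352-0.129813i ; Y_{6,-6}(Ω₂) = -0.182510-0.390273i ; Δ = -0.062407-0.001423i
  [-5]  conj(Y_{6,-5})(Ω₁) = +0.350131+0.042830i ; Y_{6,-5}(Ω₂) = -0.268634-0.120245i ; Δ = -0.088907-0.053607i
  [-4]  conj(Y_{6,-4})(Ω₁) = +0.090666+0.411666i ; Y_{6,-4}(Ω₂) = +0.186244-0.055907i ; Δ = +0.039901+0.071601i
  [-3]  conj(Y_{6,-3})(Ω₁) = -0.111008+0.068870i ; Y_{6,-3}(Ω₂) = +0.165371-0.259896i ; Δ = -0.000459+0.040240i
  [-2]  conj(Y_{6,-2})(Ω₁) = +0.228373+0.183549i ; Y_{6,-2}(Ω₂) = +0.016965+0.115525i ; Δ = -0.017330+0.029497i
  [-1]  conj(Y_{6,-1})(Ω₁) = -0.084402+0.239742i ; Y_{6,-1}(Ω₂) = +0.232169+0.200564i ; Δ = -0.067679+0.038733i
  [+0]  conj(Y_{6,0})(Ω₁) = +0.230806-0.000000i ; Y_{6,0}(Ω₂) = -0.095278+0.000000i ; Δ = -0.021991+0.000000i
  [+1]  conj(Y_{6,1})(Ω₁) = +0.084402+0.239742i ; Y_{6,1}(Ω₂) = -0.232169+0.200564i ; Δ = -0.067679-0.038733i
  [+2]  conj(Y_{6,2})(Ω₁) = +0.228373-0.183549i ; Y_{6,2}(Ω₂) = +0.016965-0.115525i ; Δ = -0.017330-0.029497i
  [+3]  conj(Y_{6,3})(Ω₁) = +0.111008+0.068870i ; Y_{6,3}(Ω₂) = -0.165371-0.259896i ; Δ = -0.000459-0.040240i
  [+4]  conj(Y_{6,4})(Ω₁) = +0.090666-0.411666i ; Y_{6,4}(Ω₂) = +0.186244+0.055907i ; Δ = +0.039901-0.071601i
  [+5]  conj(Y_{6,5})(Ω₁) = -0.350131+0.042830i ; Y_{6,5}(Ω₂) = +0.268634-0.120245i ; Δ = -0.088907+0.053607i
  [+6]  conj(Y_{6,6})(Ω₁) = +0.064352+0.129813i ; Y_{6,6}(Ω₂) = -0.182510+0.390273i ; Δ = -0.062407+0.001423i
Total Σ_m = -0.415753-0.000000i. Multiply by 0.966644: -0.401885-0.000000i. P_6(cos γ) = -0.401885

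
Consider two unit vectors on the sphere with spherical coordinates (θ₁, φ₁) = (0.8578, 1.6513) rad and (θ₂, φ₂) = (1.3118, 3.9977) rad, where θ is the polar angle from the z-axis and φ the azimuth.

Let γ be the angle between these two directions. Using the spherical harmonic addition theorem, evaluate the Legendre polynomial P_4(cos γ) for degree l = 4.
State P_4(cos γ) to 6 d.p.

-0.008259

Summing Y*_{l m}(θ₁,φ₁)·Y_{l m}(θ₂,φ₂) over m ∈ [−4, 4]; prefactor 4π/(2·4+1) = 1.396263:
  [-4]  conj(Y_{4,-4})(Ω₁) = (0.137419, 0.045847) ; Y_{4,-4}(Ω₂) = (-0.371031, 0.107832) ; Δ = (-0.055930, -0.002192)
  [-3]  conj(Y_{4,-3})(Ω₁) = (0.084744, -0.344041) ; Y_{4,-3}(Ω₂) = (0.243259, 0.157046) ; Δ = (0.074645, -0.070382)
  [-2]  conj(Y_{4,-2})(Ω₁) = (-0.376891, -0.061212) ; Y_{4,-2}(Ω₂) = (0.023829, 0.167372) ; Δ = (0.001264, -0.064540)
  [-1]  conj(Y_{4,-1})(Ω₁) = (0.000095, -0.001177) ; Y_{4,-1}(Ω₂) = (0.195034, -0.224768) ; Δ = (-0.000246, -0.000251)
  [+0]  conj(Y_{4,0})(Ω₁) = (-0.362691, -0.000000) ; Y_{4,0}(Ω₂) = (0.125124, 0.000000) ; Δ = (-0.045381, -0.000000)
  [+1]  conj(Y_{4,1})(Ω₁) = (-0.000095, -0.001177) ; Y_{4,1}(Ω₂) = (-0.195034, -0.224768) ; Δ = (-0.000246, 0.000251)
  [+2]  conj(Y_{4,2})(Ω₁) = (-0.376891, 0.061212) ; Y_{4,2}(Ω₂) = (0.023829, -0.167372) ; Δ = (0.001264, 0.064540)
  [+3]  conj(Y_{4,3})(Ω₁) = (-0.084744, -0.344041) ; Y_{4,3}(Ω₂) = (-0.243259, 0.157046) ; Δ = (0.074645, 0.070382)
  [+4]  conj(Y_{4,4})(Ω₁) = (0.137419, -0.045847) ; Y_{4,4}(Ω₂) = (-0.371031, -0.107832) ; Δ = (-0.055930, 0.002192)
Σ over m = (-0.005915, 0.000000); ×(4π/9) → (-0.008259, 0.000000). Real part: -0.008259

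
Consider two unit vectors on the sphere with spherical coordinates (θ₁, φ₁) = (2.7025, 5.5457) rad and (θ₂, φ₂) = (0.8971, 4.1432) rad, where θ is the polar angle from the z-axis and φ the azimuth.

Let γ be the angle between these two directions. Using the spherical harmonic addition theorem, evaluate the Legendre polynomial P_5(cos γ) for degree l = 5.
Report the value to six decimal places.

Addition theorem: P_5(cos γ) = (4π/11) Σ_m Y*_{lm}(Ω₁) Y_{lm}(Ω₂), m = −5…5:
  [-5]  conj(Y_{5,-5})(Ω₁) = -0.00551 + 0.00335j ; Y_{5,-5}(Ω₂) = -0.03943 - 0.12944j ; Δ = 0.00065 + 0.00058j
  [-4]  conj(Y_{5,-4})(Ω₁) = 0.04260 + 0.00827j ; Y_{5,-4}(Ω₂) = -0.22161 + 0.25995j ; Δ = -0.01159 + 0.00924j
  [-3]  conj(Y_{5,-3})(Ω₁) = -0.10139 - 0.13571j ; Y_{5,-3}(Ω₂) = 0.40947 + 0.05635j ; Δ = -0.03387 - 0.06128j
  [-2]  conj(Y_{5,-2})(Ω₁) = -0.03867 + 0.40230j ; Y_{5,-2}(Ω₂) = -0.04538 - 0.09832j ; Δ = 0.04131 - 0.01445j
  [-1]  conj(Y_{5,-1})(Ω₁) = 0.36538 - 0.33194j ; Y_{5,-1}(Ω₂) = 0.17102 - 0.26729j ; Δ = -0.02624 - 0.15443j
  [+0]  conj(Y_{5,0})(Ω₁) = 0.00666 + 0.00000j ; Y_{5,0}(Ω₂) = -0.19711 + 0.00000j ; Δ = -0.00131 + 0.00000j
  [+1]  conj(Y_{5,1})(Ω₁) = -0.36538 - 0.33194j ; Y_{5,1}(Ω₂) = -0.17102 - 0.26729j ; Δ = -0.02624 + 0.15443j
  [+2]  conj(Y_{5,2})(Ω₁) = -0.03867 - 0.40230j ; Y_{5,2}(Ω₂) = -0.04538 + 0.09832j ; Δ = 0.04131 + 0.01445j
  [+3]  conj(Y_{5,3})(Ω₁) = 0.10139 - 0.13571j ; Y_{5,3}(Ω₂) = -0.40947 + 0.05635j ; Δ = -0.03387 + 0.06128j
  [+4]  conj(Y_{5,4})(Ω₁) = 0.04260 - 0.00827j ; Y_{5,4}(Ω₂) = -0.22161 - 0.25995j ; Δ = -0.01159 - 0.00924j
  [+5]  conj(Y_{5,5})(Ω₁) = 0.00551 + 0.00335j ; Y_{5,5}(Ω₂) = 0.03943 - 0.12944j ; Δ = 0.00065 - 0.00058j
Accumulated sum -0.06079 - 0.00000j; after 4π/(2l+1) scaling, -0.06944 - 0.00000j ⇒ P_5 = -0.069443

-0.069443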